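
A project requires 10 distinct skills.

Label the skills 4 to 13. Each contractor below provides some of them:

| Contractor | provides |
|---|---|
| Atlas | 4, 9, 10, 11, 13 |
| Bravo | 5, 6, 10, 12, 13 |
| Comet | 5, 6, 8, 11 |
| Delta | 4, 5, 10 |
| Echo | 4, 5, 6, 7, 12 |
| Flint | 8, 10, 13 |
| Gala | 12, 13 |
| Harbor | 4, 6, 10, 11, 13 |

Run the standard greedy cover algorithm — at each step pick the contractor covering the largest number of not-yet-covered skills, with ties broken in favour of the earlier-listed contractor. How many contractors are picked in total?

3

Greedy: pick Atlas (covers 5 new) → pick Echo (covers 4 new) → pick Comet (covers 1 new). Total picks: 3.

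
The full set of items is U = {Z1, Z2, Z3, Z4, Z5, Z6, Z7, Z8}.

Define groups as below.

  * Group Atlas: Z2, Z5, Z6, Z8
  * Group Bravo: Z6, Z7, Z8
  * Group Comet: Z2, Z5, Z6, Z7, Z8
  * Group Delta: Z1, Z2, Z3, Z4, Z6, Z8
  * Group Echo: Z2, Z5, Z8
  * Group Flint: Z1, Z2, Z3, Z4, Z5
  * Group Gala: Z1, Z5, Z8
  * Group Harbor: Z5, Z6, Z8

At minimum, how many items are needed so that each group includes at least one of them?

2

Take H = {Z1, Z8}. Each listed group contains at least one of these, so H is a hitting set of size 2.
The groups Bravo, Flint are pairwise disjoint, so any hitting set needs a separate item for each — at least 2. Hence 2 is optimal.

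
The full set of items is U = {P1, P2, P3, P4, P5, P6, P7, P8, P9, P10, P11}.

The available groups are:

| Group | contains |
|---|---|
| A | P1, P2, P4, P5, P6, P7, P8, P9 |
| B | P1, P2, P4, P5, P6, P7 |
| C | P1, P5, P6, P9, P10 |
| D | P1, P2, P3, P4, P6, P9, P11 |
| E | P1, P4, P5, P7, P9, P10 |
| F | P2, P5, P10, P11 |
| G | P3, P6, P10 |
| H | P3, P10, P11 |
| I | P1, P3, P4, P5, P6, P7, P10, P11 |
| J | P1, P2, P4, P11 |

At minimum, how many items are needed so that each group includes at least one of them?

T = {P2, P10} meets every group (each contains at least one member of T), and |T| = 2.
The groups B, H are pairwise disjoint, so any hitting set needs a separate item for each — at least 2. Hence 2 is optimal.

2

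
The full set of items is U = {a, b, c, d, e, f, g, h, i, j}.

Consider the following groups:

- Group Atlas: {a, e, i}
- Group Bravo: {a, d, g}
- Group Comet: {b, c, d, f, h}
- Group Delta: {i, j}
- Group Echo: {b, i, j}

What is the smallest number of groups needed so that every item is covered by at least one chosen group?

4

Atlas and Bravo and Comet and Delta together: Atlas ∪ Bravo ∪ Comet ∪ Delta = {a, b, c, d, e, f, g, h, i, j} — every item is covered.
No 3 of the 5 groups cover everything (all 10 combinations miss at least one item), so 4 is optimal.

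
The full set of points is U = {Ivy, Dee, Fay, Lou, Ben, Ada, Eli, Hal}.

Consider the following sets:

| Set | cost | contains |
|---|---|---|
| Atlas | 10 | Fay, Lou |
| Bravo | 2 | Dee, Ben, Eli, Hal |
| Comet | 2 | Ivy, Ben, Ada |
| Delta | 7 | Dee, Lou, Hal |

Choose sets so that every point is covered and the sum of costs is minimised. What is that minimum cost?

Atlas, Bravo, Comet together cover every point (Atlas ∪ Bravo ∪ Comet = {Ivy, Dee, Fay, Lou, Ben, Ada, Eli, Hal}); total cost 10 + 2 + 2 = 14.
No covering selection has total cost below 14.

14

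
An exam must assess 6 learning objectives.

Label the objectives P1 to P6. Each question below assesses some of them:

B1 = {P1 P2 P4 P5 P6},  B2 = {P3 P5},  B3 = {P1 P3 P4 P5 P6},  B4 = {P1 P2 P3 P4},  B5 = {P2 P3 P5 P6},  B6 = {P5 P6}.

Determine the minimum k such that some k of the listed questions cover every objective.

2

Take {B4, B6}. Their union is {P1, P2, P3, P4, P5, P6}, which is all 6 objectives.
No single question has all 6 objectives (the largest, B1, has 5), so 2 is optimal.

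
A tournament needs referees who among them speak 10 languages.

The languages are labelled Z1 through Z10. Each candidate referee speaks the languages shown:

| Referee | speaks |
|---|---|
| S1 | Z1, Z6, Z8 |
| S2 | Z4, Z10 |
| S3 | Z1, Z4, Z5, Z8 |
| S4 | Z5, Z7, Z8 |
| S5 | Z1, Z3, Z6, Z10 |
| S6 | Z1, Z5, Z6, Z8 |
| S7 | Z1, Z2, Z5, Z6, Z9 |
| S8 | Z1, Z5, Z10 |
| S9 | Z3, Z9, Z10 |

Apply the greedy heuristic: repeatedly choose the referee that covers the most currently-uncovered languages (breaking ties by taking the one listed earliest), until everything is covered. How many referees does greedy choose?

4

Greedy: pick S7 (covers 5 new) → pick S2 (covers 2 new) → pick S4 (covers 2 new) → pick S5 (covers 1 new). Total picks: 4.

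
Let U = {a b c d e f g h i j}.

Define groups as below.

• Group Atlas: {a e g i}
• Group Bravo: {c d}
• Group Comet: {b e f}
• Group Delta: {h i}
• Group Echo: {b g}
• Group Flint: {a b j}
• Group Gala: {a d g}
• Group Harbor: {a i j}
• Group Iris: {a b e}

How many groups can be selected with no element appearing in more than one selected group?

Comet, Delta, Gala are pairwise disjoint (Comet={b,e,f}; Delta={h,i}; Gala={a,d,g}).
Every remaining group overlaps one of these, and no 4 of the listed groups are pairwise disjoint, so 3 is the maximum.

3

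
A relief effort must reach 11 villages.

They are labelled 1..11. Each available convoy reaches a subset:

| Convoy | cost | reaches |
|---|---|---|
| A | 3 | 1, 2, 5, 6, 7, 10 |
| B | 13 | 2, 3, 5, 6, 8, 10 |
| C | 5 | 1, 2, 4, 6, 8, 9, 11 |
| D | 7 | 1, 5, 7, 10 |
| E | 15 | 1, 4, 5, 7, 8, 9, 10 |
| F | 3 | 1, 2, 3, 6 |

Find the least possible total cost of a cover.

A, C, F together cover every village (A ∪ C ∪ F = {1, 2, 3, 4, 5, 6, 7, 8, 9, 10, 11}); total cost 3 + 5 + 3 = 11.
No covering selection has total cost below 11.

11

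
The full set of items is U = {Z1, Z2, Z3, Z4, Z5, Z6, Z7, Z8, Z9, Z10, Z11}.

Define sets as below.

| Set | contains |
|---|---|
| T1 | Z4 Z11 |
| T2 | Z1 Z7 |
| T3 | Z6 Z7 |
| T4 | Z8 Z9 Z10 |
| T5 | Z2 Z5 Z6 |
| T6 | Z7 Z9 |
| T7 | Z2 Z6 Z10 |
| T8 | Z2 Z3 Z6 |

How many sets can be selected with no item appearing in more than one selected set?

T1, T2, T4, T5 are pairwise disjoint (T1={Z4,Z11}; T2={Z1,Z7}; T4={Z8,Z9,Z10}; T5={Z2,Z5,Z6}).
Every remaining set overlaps one of these, and no 5 of the listed sets are pairwise disjoint, so 4 is the maximum.

4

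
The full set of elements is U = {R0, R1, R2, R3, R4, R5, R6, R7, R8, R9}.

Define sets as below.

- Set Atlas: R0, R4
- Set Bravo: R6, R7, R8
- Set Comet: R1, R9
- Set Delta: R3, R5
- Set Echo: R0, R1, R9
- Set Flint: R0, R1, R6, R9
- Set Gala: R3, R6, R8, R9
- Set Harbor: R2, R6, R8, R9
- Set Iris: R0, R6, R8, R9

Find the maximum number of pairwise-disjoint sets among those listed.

Atlas, Bravo, Comet, Delta are pairwise disjoint (Atlas={R0,R4}; Bravo={R6,R7,R8}; Comet={R1,R9}; Delta={R3,R5}).
Every remaining set overlaps one of these, and no 5 of the listed sets are pairwise disjoint, so 4 is the maximum.

4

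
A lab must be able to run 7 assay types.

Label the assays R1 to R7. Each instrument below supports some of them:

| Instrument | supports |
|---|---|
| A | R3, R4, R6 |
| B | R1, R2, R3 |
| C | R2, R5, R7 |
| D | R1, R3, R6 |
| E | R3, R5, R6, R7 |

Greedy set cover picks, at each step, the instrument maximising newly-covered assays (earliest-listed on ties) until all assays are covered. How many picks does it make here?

3

Greedy: pick E (covers 4 new) → pick B (covers 2 new) → pick A (covers 1 new). Total picks: 3.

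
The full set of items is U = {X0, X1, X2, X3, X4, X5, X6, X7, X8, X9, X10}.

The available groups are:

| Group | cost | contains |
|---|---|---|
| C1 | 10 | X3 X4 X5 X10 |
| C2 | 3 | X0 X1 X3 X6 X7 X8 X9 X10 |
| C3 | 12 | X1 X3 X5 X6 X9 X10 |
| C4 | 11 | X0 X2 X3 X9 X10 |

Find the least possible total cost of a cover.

C1, C2, C4 together cover every item (C1 ∪ C2 ∪ C4 = {X0, X1, X2, X3, X4, X5, X6, X7, X8, X9, X10}); total cost 10 + 3 + 11 = 24.
No covering selection has total cost below 24.

24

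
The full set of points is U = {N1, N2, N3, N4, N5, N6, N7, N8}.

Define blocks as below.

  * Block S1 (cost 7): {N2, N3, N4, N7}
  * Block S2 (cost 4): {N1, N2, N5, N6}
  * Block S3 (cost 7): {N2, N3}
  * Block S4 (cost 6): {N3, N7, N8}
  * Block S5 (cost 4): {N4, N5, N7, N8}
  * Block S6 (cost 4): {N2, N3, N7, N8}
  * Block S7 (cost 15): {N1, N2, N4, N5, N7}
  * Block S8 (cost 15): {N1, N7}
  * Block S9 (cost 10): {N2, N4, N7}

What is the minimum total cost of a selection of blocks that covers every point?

12

S2, S5, S6 together cover every point (S2 ∪ S5 ∪ S6 = {N1, N2, N3, N4, N5, N6, N7, N8}); total cost 4 + 4 + 4 = 12.
No covering selection has total cost below 12.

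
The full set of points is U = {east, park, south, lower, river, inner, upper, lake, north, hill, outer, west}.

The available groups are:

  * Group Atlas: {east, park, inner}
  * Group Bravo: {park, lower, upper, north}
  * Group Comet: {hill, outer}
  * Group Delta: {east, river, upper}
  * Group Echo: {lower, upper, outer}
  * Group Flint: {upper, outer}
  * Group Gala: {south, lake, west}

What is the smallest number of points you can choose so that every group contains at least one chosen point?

4

H = {inner, upper, lake, outer} meets every group (each contains at least one member of H), and |H| = 4.
No choice of 3 points meets every group, so 4 is the minimum.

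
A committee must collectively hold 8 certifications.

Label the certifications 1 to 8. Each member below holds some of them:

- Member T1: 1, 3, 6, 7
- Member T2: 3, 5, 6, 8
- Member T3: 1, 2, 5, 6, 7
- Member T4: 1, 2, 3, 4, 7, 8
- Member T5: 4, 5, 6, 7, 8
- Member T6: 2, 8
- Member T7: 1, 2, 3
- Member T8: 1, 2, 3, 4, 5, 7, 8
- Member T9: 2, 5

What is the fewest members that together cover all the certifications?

2

T2 and T8 together: T2 ∪ T8 = {1, 2, 3, 4, 5, 6, 7, 8} — every certification is covered.
No single member has all 8 certifications (the largest, T8, has 7), so 2 is optimal.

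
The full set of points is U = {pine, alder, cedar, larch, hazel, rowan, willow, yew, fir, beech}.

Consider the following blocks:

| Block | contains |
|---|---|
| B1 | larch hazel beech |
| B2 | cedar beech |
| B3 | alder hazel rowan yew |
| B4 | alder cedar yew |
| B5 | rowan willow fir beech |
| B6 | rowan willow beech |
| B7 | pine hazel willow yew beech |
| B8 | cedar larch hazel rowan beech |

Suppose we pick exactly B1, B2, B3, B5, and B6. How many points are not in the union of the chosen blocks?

Union of B1, B2, B3, B5, B6 = {alder, cedar, larch, hazel, rowan, willow, yew, fir, beech}.
Not covered: pine — 1 point.

1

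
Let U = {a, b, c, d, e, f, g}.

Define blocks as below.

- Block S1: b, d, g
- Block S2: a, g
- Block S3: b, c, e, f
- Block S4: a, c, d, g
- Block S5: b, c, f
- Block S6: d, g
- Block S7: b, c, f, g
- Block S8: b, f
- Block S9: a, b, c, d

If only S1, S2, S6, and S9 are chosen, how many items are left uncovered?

2

Union of S1, S2, S6, S9 = {a, b, c, d, g}.
Not covered: e, f — 2 items.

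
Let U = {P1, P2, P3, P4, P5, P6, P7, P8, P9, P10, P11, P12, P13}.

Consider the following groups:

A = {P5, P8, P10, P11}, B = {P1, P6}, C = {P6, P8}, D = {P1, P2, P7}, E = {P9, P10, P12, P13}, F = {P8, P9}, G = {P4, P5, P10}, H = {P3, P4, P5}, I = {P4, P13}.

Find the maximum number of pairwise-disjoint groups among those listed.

4

C, D, E, H are pairwise disjoint (C={P6,P8}; D={P1,P2,P7}; E={P9,P10,P12,P13}; H={P3,P4,P5}).
Every remaining group overlaps one of these, and no 5 of the listed groups are pairwise disjoint, so 4 is the maximum.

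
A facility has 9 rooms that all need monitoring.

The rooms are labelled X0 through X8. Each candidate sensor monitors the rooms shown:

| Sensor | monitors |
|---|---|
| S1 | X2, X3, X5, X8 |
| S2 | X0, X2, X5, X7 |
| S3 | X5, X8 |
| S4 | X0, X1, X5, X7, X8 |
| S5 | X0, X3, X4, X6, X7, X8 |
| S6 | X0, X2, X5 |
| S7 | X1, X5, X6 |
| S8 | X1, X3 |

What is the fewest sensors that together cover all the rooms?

Take {S2, S5, S7}. Their union is {X0, X1, X2, X3, X4, X5, X6, X7, X8}, which is all 9 rooms.
Only S5 contains X4, so S5 is forced; the remaining 3 rooms need at least 2 more sensors (each remaining sensor adds at most 2) — so at least 3 sensors are needed, and 3 is optimal.

3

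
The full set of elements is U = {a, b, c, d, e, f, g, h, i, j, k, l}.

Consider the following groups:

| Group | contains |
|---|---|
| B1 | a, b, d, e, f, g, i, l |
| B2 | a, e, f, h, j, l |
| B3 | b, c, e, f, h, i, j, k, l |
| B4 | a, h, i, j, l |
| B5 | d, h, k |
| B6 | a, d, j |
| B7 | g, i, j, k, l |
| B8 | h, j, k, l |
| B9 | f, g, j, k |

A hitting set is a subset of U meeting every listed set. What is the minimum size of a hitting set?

2

T = {a, k} meets every group (each contains at least one member of T), and |T| = 2.
No single element lies in every group, so at least 2 are needed and 2 is optimal.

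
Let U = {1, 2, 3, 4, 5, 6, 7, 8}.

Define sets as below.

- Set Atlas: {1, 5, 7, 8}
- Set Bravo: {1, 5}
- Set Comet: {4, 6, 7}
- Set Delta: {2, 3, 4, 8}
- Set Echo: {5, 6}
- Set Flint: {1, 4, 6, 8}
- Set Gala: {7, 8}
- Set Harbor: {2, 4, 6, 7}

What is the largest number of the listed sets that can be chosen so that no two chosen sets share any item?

2

Bravo, Gala are pairwise disjoint (Bravo={1,5}; Gala={7,8}).
Every remaining set overlaps one of these, and no 3 of the listed sets are pairwise disjoint, so 2 is the maximum.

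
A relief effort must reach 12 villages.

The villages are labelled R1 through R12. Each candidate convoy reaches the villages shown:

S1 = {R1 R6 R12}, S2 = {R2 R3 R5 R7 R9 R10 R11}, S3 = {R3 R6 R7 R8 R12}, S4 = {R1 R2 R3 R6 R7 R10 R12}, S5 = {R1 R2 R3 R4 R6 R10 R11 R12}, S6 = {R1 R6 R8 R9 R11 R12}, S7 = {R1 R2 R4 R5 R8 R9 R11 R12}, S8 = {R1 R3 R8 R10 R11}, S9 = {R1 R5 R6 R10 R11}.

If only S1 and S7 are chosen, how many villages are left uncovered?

3

Union of S1, S7 = {R1, R2, R4, R5, R6, R8, R9, R11, R12}.
Not covered: R3, R7, R10 — 3 villages.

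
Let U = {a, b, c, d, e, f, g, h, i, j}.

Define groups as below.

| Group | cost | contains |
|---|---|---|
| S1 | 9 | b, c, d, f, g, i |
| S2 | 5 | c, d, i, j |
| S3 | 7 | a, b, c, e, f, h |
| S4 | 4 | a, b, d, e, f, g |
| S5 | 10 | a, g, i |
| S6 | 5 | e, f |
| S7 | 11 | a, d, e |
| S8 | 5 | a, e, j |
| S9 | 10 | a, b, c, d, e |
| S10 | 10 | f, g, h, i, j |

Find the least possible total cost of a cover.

16

S2, S3, S4 together cover every element (S2 ∪ S3 ∪ S4 = {a, b, c, d, e, f, g, h, i, j}); total cost 5 + 7 + 4 = 16.
No covering selection has total cost below 16.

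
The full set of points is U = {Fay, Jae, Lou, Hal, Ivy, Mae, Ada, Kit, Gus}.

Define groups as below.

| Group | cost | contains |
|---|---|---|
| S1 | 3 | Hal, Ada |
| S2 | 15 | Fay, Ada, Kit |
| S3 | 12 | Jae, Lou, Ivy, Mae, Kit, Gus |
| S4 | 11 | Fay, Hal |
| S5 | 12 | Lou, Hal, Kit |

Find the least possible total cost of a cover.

S1, S3, S4 together cover every point (S1 ∪ S3 ∪ S4 = {Fay, Jae, Lou, Hal, Ivy, Mae, Ada, Kit, Gus}); total cost 3 + 12 + 11 = 26.
No covering selection has total cost below 26.

26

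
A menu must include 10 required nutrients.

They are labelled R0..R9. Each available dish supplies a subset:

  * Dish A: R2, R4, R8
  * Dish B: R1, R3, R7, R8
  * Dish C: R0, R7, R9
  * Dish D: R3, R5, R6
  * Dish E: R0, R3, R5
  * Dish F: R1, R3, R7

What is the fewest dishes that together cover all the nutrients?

4

A and C and D and F together: A ∪ C ∪ D ∪ F = {R0, R1, R2, R3, R4, R5, R6, R7, R8, R9} — every nutrient is covered.
Only A contains R2, so A is forced; the remaining 7 nutrients need at least 3 more dishes (each remaining dish adds at most 3) — so at least 4 dishes are needed, and 4 is optimal.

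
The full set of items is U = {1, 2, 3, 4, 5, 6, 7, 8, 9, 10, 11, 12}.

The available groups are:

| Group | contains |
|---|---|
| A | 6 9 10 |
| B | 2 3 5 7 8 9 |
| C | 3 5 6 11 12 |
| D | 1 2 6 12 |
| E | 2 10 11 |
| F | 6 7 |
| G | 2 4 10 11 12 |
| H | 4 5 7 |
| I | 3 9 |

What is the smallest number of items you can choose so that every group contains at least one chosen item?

Take T = {7, 9, 10, 12}. Each listed group contains at least one of these, so T is a hitting set of size 4.
No choice of 3 items meets every group, so 4 is the minimum.

4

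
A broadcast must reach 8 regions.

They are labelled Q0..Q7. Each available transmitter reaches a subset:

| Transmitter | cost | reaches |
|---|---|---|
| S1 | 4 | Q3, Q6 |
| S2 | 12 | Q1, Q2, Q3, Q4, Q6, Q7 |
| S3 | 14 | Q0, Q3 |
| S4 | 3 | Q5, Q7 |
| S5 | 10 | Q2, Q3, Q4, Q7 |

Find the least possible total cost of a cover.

S2, S3, S4 together cover every region (S2 ∪ S3 ∪ S4 = {Q0, Q1, Q2, Q3, Q4, Q5, Q6, Q7}); total cost 12 + 14 + 3 = 29.
The greedy pick S4, S1, S2, S3 costs 33; no covering selection beats 29.

29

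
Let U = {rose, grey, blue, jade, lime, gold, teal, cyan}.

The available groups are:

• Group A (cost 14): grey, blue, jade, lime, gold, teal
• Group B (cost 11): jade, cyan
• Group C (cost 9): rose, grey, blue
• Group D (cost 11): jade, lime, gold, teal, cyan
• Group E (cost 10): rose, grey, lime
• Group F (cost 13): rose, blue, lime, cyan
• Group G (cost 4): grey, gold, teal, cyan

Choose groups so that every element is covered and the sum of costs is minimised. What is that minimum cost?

20

C, D together cover every element (C ∪ D = {rose, grey, blue, jade, lime, gold, teal, cyan}); total cost 9 + 11 = 20.
The greedy pick G, F, B costs 28; no covering selection beats 20.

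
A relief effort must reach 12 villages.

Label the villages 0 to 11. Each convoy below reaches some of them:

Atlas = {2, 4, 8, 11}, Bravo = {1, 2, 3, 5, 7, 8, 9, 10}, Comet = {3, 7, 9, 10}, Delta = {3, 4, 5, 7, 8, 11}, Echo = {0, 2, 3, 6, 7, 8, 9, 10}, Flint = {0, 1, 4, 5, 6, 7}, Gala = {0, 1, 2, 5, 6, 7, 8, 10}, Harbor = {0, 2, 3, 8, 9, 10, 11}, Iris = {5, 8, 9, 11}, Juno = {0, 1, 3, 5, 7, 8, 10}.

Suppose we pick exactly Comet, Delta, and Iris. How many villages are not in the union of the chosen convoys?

Union of Comet, Delta, Iris = {3, 4, 5, 7, 8, 9, 10, 11}.
Not covered: 0, 1, 2, 6 — 4 villages.

4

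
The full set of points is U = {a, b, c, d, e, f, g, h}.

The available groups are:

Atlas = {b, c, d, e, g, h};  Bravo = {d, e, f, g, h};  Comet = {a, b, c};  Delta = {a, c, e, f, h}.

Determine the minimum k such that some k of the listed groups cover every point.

2

Atlas and Delta together: Atlas ∪ Delta = {a, b, c, d, e, f, g, h} — every point is covered.
No single group has all 8 points (the largest, Atlas, has 6), so 2 is optimal.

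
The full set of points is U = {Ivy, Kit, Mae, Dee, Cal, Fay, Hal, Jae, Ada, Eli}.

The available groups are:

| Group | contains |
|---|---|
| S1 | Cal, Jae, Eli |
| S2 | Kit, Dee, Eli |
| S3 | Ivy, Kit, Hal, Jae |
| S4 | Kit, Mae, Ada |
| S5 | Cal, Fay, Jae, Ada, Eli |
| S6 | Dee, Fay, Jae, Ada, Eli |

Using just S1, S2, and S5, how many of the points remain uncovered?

3

Union of S1, S2, S5 = {Kit, Dee, Cal, Fay, Jae, Ada, Eli}.
Not covered: Ivy, Mae, Hal — 3 points.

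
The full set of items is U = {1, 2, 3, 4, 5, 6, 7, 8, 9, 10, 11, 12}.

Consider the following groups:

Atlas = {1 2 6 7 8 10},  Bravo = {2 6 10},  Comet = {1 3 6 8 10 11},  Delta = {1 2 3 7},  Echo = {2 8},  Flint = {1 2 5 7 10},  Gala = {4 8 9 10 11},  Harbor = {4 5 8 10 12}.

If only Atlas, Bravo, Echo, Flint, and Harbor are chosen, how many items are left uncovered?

3

Union of Atlas, Bravo, Echo, Flint, Harbor = {1, 2, 4, 5, 6, 7, 8, 10, 12}.
Not covered: 3, 9, 11 — 3 items.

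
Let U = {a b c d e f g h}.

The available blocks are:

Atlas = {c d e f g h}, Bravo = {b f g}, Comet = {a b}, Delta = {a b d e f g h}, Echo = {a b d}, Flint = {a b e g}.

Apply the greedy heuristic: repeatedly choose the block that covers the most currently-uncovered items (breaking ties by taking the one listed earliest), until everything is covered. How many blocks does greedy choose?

Greedy: pick Delta (covers 7 new) → pick Atlas (covers 1 new). Total picks: 2.

2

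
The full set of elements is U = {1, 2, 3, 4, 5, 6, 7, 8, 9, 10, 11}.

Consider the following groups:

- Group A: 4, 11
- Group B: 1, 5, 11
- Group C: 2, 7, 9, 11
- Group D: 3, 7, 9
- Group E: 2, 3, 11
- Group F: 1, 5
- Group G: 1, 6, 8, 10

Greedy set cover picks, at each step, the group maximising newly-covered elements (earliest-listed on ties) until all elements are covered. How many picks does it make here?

Greedy: pick C (covers 4 new) → pick G (covers 4 new) → pick A (covers 1 new) → pick B (covers 1 new) → pick D (covers 1 new). Total picks: 5.

5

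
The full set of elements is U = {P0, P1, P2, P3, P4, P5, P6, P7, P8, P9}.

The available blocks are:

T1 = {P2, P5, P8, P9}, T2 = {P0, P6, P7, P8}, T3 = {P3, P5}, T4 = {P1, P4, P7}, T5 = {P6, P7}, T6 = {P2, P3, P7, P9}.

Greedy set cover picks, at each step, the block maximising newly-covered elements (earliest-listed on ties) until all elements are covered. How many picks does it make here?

4

Greedy: pick T1 (covers 4 new) → pick T2 (covers 3 new) → pick T4 (covers 2 new) → pick T3 (covers 1 new). Total picks: 4.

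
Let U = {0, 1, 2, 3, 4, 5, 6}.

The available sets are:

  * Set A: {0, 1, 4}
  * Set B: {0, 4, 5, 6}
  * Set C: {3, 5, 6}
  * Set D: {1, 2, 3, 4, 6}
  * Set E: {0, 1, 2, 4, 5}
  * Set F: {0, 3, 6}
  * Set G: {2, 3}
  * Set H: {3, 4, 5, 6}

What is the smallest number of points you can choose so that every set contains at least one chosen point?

The 2 points {3, 4} hit every set.
The sets A, G are pairwise disjoint, so any hitting set needs a separate point for each — at least 2. Hence 2 is optimal.

2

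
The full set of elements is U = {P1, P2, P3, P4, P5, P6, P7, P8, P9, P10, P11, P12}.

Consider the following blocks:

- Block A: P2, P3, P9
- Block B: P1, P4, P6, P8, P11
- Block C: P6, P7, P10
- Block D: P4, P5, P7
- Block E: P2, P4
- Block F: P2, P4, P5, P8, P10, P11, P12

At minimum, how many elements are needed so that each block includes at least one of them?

3

Take H = {P4, P9, P10}. Each listed block contains at least one of these, so H is a hitting set of size 3.
No choice of 2 elements meets every block, so 3 is the minimum.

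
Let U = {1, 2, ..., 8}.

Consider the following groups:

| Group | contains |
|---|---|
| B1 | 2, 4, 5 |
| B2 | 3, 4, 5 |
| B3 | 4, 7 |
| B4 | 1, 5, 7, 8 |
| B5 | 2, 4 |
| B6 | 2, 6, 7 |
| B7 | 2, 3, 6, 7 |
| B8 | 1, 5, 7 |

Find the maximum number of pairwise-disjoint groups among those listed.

2

B2, B6 are pairwise disjoint (B2={3,4,5}; B6={2,6,7}).
Every remaining group overlaps one of these, and no 3 of the listed groups are pairwise disjoint, so 2 is the maximum.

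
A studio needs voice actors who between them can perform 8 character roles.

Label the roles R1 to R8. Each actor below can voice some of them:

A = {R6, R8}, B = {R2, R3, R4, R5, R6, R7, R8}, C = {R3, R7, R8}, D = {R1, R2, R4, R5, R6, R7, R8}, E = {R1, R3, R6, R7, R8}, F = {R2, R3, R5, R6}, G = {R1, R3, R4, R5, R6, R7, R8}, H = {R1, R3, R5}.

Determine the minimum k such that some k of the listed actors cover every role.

D and F together: D ∪ F = {R1, R2, R3, R4, R5, R6, R7, R8} — every role is covered.
No single actor has all 8 roles (the largest, B, has 7), so 2 is optimal.

2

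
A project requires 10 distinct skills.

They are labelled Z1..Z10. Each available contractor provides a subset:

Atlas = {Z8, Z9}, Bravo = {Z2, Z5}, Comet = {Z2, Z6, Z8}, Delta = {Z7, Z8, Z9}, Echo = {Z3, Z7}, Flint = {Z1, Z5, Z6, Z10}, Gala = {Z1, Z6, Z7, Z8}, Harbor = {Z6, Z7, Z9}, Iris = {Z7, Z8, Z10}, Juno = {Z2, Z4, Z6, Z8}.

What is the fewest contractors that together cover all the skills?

4

Take {Atlas, Echo, Flint, Juno}. Their union is {Z1, Z2, Z3, Z4, Z5, Z6, Z7, Z8, Z9, Z10}, which is all 10 skills.
No 3 of the 10 contractors cover everything (all 120 combinations miss at least one skill), so 4 is optimal.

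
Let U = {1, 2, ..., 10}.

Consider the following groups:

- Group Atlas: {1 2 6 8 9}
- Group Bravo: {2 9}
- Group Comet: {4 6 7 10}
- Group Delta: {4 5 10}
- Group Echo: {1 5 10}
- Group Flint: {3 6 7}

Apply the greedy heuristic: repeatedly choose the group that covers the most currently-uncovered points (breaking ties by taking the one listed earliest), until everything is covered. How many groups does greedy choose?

Greedy: pick Atlas (covers 5 new) → pick Comet (covers 3 new) → pick Delta (covers 1 new) → pick Flint (covers 1 new). Total picks: 4.
(The true minimum cover uses only 3 groups, so greedy is not optimal here.)

4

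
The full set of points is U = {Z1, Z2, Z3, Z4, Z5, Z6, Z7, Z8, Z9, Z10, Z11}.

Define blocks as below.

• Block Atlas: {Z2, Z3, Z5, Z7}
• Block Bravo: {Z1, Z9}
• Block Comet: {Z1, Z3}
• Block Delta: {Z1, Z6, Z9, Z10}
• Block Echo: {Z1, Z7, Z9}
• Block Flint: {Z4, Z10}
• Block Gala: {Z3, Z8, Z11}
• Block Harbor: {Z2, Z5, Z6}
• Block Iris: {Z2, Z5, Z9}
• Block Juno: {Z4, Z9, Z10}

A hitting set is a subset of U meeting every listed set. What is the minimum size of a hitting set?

The 4 points {Z3, Z5, Z9, Z10} hit every block.
The blocks Bravo, Flint, Gala, Harbor are pairwise disjoint, so any hitting set needs a separate point for each — at least 4. Hence 4 is optimal.

4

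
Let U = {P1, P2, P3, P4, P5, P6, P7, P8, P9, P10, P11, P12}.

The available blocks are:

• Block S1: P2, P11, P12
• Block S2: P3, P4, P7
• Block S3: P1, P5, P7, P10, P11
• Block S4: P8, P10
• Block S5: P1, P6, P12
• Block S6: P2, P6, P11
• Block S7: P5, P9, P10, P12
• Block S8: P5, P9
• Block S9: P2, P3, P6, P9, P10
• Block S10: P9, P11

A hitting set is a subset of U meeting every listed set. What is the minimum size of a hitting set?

The 5 items {P1, P3, P5, P10, P11} hit every block.
No choice of 4 items meets every block, so 5 is the minimum.

5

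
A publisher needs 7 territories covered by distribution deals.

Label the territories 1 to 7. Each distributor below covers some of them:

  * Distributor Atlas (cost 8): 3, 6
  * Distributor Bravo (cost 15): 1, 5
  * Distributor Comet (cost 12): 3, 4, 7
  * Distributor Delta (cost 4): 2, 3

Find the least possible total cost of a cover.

39

Atlas, Bravo, Comet, Delta together cover every territory (Atlas ∪ Bravo ∪ Comet ∪ Delta = {1, 2, 3, 4, 5, 6, 7}); total cost 8 + 15 + 12 + 4 = 39.
No covering selection has total cost below 39.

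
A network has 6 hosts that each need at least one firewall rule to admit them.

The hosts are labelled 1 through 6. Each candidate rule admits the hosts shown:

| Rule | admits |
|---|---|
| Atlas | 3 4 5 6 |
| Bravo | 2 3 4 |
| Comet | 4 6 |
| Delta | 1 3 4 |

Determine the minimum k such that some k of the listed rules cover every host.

3

Atlas and Bravo and Delta together: Atlas ∪ Bravo ∪ Delta = {1, 2, 3, 4, 5, 6} — every host is covered.
Only Delta contains 1, so Delta is forced; the remaining 3 hosts need at least 2 more rules (each remaining rule adds at most 2) — so at least 3 rules are needed, and 3 is optimal.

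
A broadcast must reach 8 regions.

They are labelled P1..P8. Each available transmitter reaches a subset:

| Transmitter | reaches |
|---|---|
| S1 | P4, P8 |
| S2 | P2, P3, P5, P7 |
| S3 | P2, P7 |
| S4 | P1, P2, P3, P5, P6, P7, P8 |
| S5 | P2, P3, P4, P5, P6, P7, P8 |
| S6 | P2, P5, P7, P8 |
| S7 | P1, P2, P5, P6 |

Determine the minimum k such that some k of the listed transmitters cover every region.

S4 and S5 together: S4 ∪ S5 = {P1, P2, P3, P4, P5, P6, P7, P8} — every region is covered.
No single transmitter has all 8 regions (the largest, S4, has 7), so 2 is optimal.

2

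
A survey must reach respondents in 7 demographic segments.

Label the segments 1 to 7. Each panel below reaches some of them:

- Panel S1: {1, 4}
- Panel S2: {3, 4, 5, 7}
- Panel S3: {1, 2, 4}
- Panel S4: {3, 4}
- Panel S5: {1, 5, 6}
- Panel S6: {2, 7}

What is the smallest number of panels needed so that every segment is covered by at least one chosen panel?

3

Take {S2, S3, S5}. Their union is {1, 2, 3, 4, 5, 6, 7}, which is all 7 segments.
Only S5 contains 6, so S5 is forced; the remaining 4 segments need at least 2 more panels (each remaining panel adds at most 3) — so at least 3 panels are needed, and 3 is optimal.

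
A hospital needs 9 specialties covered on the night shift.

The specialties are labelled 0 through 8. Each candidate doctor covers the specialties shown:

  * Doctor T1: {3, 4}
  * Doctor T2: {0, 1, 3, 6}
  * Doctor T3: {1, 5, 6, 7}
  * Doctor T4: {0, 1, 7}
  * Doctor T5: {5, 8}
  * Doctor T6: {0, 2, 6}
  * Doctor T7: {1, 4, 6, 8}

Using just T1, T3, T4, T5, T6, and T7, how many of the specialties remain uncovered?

0

Union of T1, T3, T4, T5, T6, T7 = {0, 1, 2, 3, 4, 5, 6, 7, 8} — that's every specialty, so 0 are uncovered.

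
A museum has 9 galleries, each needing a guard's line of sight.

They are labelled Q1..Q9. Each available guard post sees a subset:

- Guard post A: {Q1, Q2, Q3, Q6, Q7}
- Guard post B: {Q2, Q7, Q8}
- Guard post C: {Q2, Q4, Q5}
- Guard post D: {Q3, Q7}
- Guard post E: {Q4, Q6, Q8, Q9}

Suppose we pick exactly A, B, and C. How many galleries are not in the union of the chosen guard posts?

Union of A, B, C = {Q1, Q2, Q3, Q4, Q5, Q6, Q7, Q8}.
Not covered: Q9 — 1 gallery.

1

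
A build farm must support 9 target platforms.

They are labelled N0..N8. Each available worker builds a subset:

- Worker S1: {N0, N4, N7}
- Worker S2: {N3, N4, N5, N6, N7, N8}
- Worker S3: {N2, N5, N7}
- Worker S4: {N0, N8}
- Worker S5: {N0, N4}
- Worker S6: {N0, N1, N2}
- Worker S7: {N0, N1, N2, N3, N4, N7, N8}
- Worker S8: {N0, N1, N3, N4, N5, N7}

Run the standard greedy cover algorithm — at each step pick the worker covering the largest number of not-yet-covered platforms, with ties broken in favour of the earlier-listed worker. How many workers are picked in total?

Greedy: pick S7 (covers 7 new) → pick S2 (covers 2 new). Total picks: 2.

2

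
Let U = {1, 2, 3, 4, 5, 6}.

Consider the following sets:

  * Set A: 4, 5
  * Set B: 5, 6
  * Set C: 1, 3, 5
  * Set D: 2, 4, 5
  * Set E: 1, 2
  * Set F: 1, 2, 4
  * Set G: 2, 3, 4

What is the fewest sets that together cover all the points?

Take {B, C, G}. Their union is {1, 2, 3, 4, 5, 6}, which is all 6 points.
Only B contains 6, so B is forced; the remaining 4 points need at least 2 more sets (each remaining set adds at most 3) — so at least 3 sets are needed, and 3 is optimal.

3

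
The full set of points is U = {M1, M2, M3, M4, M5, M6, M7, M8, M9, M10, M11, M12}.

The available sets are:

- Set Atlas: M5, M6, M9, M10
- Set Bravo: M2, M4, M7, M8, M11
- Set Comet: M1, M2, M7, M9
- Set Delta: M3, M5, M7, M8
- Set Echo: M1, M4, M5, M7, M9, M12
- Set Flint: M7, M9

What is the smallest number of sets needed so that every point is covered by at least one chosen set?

4

Atlas, Bravo, Delta, and Echo cover everything between them: the union {M1, M2, M3, M4, M5, M6, M7, M8, M9, M10, M11, M12} is all of U.
No 3 of the 6 sets cover everything (all 20 combinations miss at least one point), so 4 is optimal.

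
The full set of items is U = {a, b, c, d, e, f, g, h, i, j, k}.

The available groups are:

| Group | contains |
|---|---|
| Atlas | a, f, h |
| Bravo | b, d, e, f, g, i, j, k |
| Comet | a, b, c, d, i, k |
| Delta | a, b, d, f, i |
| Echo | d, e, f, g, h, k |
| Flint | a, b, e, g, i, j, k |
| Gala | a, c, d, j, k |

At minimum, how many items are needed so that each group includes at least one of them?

2

Take T = {a, e}. Each listed group contains at least one of these, so T is a hitting set of size 2.
No single item lies in every group, so at least 2 are needed and 2 is optimal.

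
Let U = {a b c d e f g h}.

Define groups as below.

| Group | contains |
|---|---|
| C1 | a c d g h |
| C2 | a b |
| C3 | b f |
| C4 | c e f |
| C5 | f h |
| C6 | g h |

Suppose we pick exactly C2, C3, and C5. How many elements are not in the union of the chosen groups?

4

Union of C2, C3, C5 = {a, b, f, h}.
Not covered: c, d, e, g — 4 elements.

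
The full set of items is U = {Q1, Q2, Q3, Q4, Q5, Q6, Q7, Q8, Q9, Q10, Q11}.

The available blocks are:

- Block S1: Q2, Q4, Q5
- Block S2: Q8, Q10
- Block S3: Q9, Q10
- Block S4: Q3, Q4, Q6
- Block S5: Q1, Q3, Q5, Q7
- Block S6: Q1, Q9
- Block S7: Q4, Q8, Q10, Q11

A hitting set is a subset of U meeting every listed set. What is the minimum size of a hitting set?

Take H = {Q1, Q4, Q10}. Each listed block contains at least one of these, so H is a hitting set of size 3.
The blocks S2, S4, S6 are pairwise disjoint, so any hitting set needs a separate item for each — at least 3. Hence 3 is optimal.

3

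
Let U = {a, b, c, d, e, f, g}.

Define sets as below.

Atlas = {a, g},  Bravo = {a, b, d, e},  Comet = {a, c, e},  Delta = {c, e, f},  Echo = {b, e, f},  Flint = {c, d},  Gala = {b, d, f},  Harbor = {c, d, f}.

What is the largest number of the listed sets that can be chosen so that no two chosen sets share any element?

3

Atlas, Echo, Flint are pairwise disjoint (Atlas={a,g}; Echo={b,e,f}; Flint={c,d}).
Every remaining set overlaps one of these, and no 4 of the listed sets are pairwise disjoint, so 3 is the maximum.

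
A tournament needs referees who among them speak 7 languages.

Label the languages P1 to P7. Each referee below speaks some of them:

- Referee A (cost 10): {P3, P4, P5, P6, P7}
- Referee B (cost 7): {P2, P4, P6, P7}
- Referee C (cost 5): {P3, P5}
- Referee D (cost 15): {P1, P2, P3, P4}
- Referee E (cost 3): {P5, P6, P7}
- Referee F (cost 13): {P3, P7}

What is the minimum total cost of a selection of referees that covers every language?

18

D, E together cover every language (D ∪ E = {P1, P2, P3, P4, P5, P6, P7}); total cost 15 + 3 = 18.
The greedy pick E, B, C, D costs 30; no covering selection beats 18.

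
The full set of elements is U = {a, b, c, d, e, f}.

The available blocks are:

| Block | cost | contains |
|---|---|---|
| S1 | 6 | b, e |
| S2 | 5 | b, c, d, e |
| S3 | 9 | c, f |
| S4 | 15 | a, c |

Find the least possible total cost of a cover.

29

S2, S3, S4 together cover every element (S2 ∪ S3 ∪ S4 = {a, b, c, d, e, f}); total cost 5 + 9 + 15 = 29.
No covering selection has total cost below 29.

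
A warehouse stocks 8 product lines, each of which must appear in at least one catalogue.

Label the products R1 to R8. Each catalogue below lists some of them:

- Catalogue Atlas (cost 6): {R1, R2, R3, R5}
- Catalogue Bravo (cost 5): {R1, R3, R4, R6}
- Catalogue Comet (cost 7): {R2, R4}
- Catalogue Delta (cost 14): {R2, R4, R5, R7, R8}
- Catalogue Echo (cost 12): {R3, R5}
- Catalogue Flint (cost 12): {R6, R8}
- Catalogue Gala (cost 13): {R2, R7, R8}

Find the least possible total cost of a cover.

Bravo, Delta together cover every product (Bravo ∪ Delta = {R1, R2, R3, R4, R5, R6, R7, R8}); total cost 5 + 14 = 19.
The greedy pick Bravo, Atlas, Gala costs 24; no covering selection beats 19.

19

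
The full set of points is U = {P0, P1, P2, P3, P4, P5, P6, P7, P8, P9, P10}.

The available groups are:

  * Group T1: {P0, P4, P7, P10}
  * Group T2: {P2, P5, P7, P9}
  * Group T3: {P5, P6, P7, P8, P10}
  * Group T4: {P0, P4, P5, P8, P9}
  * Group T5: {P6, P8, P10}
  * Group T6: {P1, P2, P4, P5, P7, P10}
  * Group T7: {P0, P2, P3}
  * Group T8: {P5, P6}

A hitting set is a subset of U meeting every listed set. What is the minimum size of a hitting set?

3

The 3 points {P3, P5, P10} hit every group.
No choice of 2 points meets every group, so 3 is the minimum.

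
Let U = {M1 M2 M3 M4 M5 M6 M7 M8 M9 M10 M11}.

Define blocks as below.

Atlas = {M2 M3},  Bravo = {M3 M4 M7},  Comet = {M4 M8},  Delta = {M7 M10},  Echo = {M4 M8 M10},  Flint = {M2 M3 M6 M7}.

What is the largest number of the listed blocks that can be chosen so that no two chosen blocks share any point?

3

Atlas, Comet, Delta are pairwise disjoint (Atlas={M2,M3}; Comet={M4,M8}; Delta={M7,M10}).
Every remaining block overlaps one of these, and no 4 of the listed blocks are pairwise disjoint, so 3 is the maximum.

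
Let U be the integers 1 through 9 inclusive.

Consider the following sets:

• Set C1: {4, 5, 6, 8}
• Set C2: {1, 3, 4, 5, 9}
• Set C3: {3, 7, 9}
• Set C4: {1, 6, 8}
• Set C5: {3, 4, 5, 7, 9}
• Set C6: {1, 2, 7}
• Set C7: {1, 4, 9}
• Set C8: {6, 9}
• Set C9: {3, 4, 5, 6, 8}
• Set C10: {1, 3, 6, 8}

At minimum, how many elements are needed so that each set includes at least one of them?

The 3 elements {2, 6, 9} hit every set.
No choice of 2 elements meets every set, so 3 is the minimum.

3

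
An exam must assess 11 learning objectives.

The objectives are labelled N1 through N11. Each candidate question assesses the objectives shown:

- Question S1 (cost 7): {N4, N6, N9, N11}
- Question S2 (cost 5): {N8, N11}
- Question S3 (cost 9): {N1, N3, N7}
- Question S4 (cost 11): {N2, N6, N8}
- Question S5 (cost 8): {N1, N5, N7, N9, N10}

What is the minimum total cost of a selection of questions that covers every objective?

S1, S3, S4, S5 together cover every objective (S1 ∪ S3 ∪ S4 ∪ S5 = {N1, N2, N3, N4, N5, N6, N7, N8, N9, N10, N11}); total cost 7 + 9 + 11 + 8 = 35.
The greedy pick S5, S1, S2, S3, S4 costs 40; no covering selection beats 35.

35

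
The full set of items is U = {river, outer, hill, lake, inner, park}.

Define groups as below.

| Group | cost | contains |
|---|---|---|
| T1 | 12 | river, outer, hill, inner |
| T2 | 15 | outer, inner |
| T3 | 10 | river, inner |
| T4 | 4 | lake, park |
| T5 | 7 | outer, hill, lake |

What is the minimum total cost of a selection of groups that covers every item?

16

T1, T4 together cover every item (T1 ∪ T4 = {river, outer, hill, lake, inner, park}); total cost 12 + 4 = 16.
No covering selection has total cost below 16.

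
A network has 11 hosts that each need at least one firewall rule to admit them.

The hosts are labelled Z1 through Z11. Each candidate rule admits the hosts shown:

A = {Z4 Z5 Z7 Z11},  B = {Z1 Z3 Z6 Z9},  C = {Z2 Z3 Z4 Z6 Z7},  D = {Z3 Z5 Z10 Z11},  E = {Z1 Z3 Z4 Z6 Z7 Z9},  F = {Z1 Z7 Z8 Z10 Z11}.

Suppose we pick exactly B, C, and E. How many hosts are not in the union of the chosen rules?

Union of B, C, E = {Z1, Z2, Z3, Z4, Z6, Z7, Z9}.
Not covered: Z5, Z8, Z10, Z11 — 4 hosts.

4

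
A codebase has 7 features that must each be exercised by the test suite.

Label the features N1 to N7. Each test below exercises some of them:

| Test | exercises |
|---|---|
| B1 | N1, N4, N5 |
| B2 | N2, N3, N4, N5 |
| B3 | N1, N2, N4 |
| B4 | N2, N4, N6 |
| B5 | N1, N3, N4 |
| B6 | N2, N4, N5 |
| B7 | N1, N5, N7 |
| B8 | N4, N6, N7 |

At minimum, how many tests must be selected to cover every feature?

3

B2 and B3 and B8 together: B2 ∪ B3 ∪ B8 = {N1, N2, N3, N4, N5, N6, N7} — every feature is covered.
No 2 of the 8 tests cover everything (all 28 combinations miss at least one feature), so 3 is optimal.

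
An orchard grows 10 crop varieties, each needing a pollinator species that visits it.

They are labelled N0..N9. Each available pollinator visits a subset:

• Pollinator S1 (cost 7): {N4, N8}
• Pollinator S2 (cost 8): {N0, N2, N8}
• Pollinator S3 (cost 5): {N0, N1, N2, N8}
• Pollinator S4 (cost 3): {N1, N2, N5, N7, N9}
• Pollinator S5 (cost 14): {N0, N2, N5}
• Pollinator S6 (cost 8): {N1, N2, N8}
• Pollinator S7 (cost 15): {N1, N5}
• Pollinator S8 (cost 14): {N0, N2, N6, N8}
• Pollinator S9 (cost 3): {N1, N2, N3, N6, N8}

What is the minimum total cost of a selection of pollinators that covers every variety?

18

S1, S3, S4, S9 together cover every variety (S1 ∪ S3 ∪ S4 ∪ S9 = {N0, N1, N2, N3, N4, N5, N6, N7, N8, N9}); total cost 7 + 5 + 3 + 3 = 18.
No covering selection has total cost below 18.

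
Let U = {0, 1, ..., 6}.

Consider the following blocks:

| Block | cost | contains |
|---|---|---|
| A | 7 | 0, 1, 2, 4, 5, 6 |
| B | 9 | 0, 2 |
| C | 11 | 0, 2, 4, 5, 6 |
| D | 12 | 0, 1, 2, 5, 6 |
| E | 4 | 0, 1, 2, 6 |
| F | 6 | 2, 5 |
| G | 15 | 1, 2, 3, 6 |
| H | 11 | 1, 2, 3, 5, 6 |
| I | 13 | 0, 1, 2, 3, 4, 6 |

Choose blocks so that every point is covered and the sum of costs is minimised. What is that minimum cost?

18

A, H together cover every point (A ∪ H = {0, 1, 2, 3, 4, 5, 6}); total cost 7 + 11 = 18.
The greedy pick E, A, H costs 22; no covering selection beats 18.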